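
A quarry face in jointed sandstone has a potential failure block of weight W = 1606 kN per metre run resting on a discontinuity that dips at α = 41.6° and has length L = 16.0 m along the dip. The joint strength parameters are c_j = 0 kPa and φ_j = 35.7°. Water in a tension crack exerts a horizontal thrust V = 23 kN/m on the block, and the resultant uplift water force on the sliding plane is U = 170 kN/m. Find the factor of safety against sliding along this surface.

Resolving the block weight along and normal to the plane and applying the Mohr–Coulomb strength on the joint:
N' = W cosα − U − V sinα = 1606·cos41.6° − 170 − 23·sin41.6° = 1015.7 kN/m
Driving force T = W sinα + V cosα = 1606·sin41.6° + 23·cos41.6° = 1083.5 kN/m
Resisting force R = c_j·L + N'·tanφ_j = 0·16.0 + 1015.7·tan35.7° = 0.0 + 729.8 = 729.8 kN/m
FS = R / T = 729.8 / 1083.5 = 0.674

FS = 0.67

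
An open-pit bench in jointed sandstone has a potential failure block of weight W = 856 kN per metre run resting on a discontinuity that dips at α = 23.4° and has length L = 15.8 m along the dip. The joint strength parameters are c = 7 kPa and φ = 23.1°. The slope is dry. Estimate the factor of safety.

FS = 1.31

Resolving the block weight along and normal to the plane and applying the Mohr–Coulomb strength on the joint:
N' = W cosα = 856·cos23.4° = 785.6 kN/m
Driving force T = W sinα = 856·sin23.4° = 340.0 kN/m
Resisting force R = c·L + N'·tanφ = 7·15.8 + 785.6·tan23.1° = 110.6 + 335.1 = 445.7 kN/m
FS = R / T = 445.7 / 340.0 = 1.311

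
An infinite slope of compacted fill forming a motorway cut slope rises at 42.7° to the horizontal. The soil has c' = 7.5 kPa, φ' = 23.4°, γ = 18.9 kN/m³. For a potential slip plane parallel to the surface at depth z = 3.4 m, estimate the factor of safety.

For an infinite slope with a slip plane parallel to the surface (no pore pressure): FS = [c' + γz cos²β tanφ'] / [γz sinβ cosβ].
γz = 18.9·3.4 = 64.26 kN/m²
Numerator = 7.5 + 64.26·cos²42.7°·tan23.4° = 7.5 + 64.26·0.5401·0.4327 = 22.519 kPa
Denominator = 64.26·sin42.7°·cos42.7° = 64.26·0.6782·0.7349 = 32.027 kPa
FS = 22.519 / 32.027 = 0.703

FS = 0.70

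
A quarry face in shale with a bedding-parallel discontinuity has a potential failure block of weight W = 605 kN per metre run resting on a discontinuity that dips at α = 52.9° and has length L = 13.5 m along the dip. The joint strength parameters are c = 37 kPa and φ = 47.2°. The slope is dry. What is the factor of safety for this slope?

Resolving the block weight along and normal to the plane and applying the Mohr–Coulomb strength on the joint:
N' = W cosα = 605·cos52.9° = 364.9 kN/m
Driving force T = W sinα = 605·sin52.9° = 482.5 kN/m
Resisting force R = c·L + N'·tanφ = 37·13.5 + 364.9·tan47.2° = 499.5 + 394.1 = 893.6 kN/m
FS = R / T = 893.6 / 482.5 = 1.852

FS = 1.85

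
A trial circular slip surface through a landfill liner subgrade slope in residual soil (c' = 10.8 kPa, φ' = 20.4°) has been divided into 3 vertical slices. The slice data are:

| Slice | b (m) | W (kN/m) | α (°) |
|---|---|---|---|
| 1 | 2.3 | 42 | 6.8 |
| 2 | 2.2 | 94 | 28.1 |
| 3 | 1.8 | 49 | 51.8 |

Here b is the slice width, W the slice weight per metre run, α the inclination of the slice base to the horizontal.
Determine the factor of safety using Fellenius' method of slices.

Ordinary method of slices: FS = Σ[c'·Δl_i + (W_i cosα_i)·tanφ'] / Σ W_i sinα_i, with Δl_i = b_i / cosα_i.
Slice 1: Δl = 2.3/cos6.8° = 2.316 m; N'_1 = 42·cos6.8° = 41.7; c'Δl = 25.02; W sinα = 5.0
Slice 2: Δl = 2.2/cos28.1° = 2.494 m; N'_2 = 94·cos28.1° = 82.9; c'Δl = 26.93; W sinα = 44.3
Slice 3: Δl = 1.8/cos51.8° = 2.911 m; N'_3 = 49·cos51.8° = 30.3; c'Δl = 31.44; W sinα = 38.5
Σc'Δl = 83.4 kN/m; ΣN' = 154.9 kN/m; ΣW sinα = 87.8 kN/m
Resisting = 83.4 + 154.9·tan20.4° = 83.4 + 57.6 = 141.0 kN/m
FS = 141.0 / 87.8 = 1.607

FS = 1.61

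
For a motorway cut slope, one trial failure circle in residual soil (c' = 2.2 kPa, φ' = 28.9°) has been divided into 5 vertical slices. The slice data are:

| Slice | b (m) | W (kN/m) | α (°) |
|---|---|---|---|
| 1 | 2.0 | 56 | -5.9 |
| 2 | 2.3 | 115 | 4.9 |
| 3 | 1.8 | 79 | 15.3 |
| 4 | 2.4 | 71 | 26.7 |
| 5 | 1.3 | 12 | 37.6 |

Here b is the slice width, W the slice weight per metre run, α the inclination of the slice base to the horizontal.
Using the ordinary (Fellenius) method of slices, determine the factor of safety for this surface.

FS = 3.11

Ordinary method of slices: FS = Σ[c'·Δl_i + (W_i cosα_i)·tanφ'] / Σ W_i sinα_i, with Δl_i = b_i / cosα_i.
Slice 1: Δl = 2.0/cos(-5.9°) = 2.011 m; N'_1 = 56·cos(-5.9°) = 55.7; c'Δl = 4.42; W sinα = -5.8
Slice 2: Δl = 2.3/cos4.9° = 2.308 m; N'_2 = 115·cos4.9° = 114.6; c'Δl = 5.08; W sinα = 9.8
Slice 3: Δl = 1.8/cos15.3° = 1.866 m; N'_3 = 79·cos15.3° = 76.2; c'Δl = 4.11; W sinα = 20.8
Slice 4: Δl = 2.4/cos26.7° = 2.686 m; N'_4 = 71·cos26.7° = 63.4; c'Δl = 5.91; W sinα = 31.9
Slice 5: Δl = 1.3/cos37.6° = 1.641 m; N'_5 = 12·cos37.6° = 9.5; c'Δl = 3.61; W sinα = 7.3
Σc'Δl = 23.1 kN/m; ΣN' = 319.4 kN/m; ΣW sinα = 64.1 kN/m
Resisting = 23.1 + 319.4·tan28.9° = 23.1 + 176.3 = 199.5 kN/m
FS = 199.5 / 64.1 = 3.110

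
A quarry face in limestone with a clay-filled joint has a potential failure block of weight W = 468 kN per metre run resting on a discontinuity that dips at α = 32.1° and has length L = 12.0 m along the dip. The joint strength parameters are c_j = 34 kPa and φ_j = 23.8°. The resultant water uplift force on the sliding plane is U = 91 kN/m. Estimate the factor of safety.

FS = 2.18

Resolving the block weight along and normal to the plane and applying the Mohr–Coulomb strength on the joint:
N' = W cosα − U = 468·cos32.1° − 91 = 305.5 kN/m
Driving force T = W sinα = 468·sin32.1° = 248.7 kN/m
Resisting force R = c_j·L + N'·tanφ_j = 34·12.0 + 305.5·tan23.8° = 408.0 + 134.7 = 542.7 kN/m
FS = R / T = 542.7 / 248.7 = 2.182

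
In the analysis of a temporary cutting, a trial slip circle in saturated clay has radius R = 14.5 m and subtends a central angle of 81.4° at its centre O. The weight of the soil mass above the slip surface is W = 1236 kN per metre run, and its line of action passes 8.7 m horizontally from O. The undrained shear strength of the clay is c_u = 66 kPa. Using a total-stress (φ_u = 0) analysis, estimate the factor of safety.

Taking moments about the centre O, the resisting moment is provided by the undrained shear strength acting along the arc:
Arc length L_a = R·θ = 14.5·(81.4°·π/180) = 14.5·1.4207 = 20.60 m
M_R = c_u·L_a·R = 66·20.60·14.5 = 19714.3 kN·m/m
M_D = W·d = 1236·8.7 = 10753.2 kN·m/m
FS = M_R / M_D = 19714.3 / 10753.2 = 1.833

FS = 1.83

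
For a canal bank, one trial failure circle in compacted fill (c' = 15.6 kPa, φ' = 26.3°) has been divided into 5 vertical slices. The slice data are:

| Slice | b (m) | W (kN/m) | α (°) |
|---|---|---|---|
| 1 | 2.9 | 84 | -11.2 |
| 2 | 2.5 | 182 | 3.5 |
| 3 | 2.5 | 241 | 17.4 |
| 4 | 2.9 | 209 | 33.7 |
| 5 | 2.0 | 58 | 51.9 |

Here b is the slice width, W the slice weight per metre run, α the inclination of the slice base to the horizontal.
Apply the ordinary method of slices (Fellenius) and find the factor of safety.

FS = 2.53

Ordinary method of slices: FS = Σ[c'·Δl_i + (W_i cosα_i)·tanφ'] / Σ W_i sinα_i, with Δl_i = b_i / cosα_i.
Slice 1: Δl = 2.9/cos(-11.2°) = 2.956 m; N'_1 = 84·cos(-11.2°) = 82.4; c'Δl = 46.12; W sinα = -16.3
Slice 2: Δl = 2.5/cos3.5° = 2.505 m; N'_2 = 182·cos3.5° = 181.7; c'Δl = 39.07; W sinα = 11.1
Slice 3: Δl = 2.5/cos17.4° = 2.620 m; N'_3 = 241·cos17.4° = 230.0; c'Δl = 40.87; W sinα = 72.1
Slice 4: Δl = 2.9/cos33.7° = 3.486 m; N'_4 = 209·cos33.7° = 173.9; c'Δl = 54.38; W sinα = 116.0
Slice 5: Δl = 2.0/cos51.9° = 3.241 m; N'_5 = 58·cos51.9° = 35.8; c'Δl = 50.56; W sinα = 45.6
Σc'Δl = 231.0 kN/m; ΣN' = 703.7 kN/m; ΣW sinα = 228.5 kN/m
Resisting = 231.0 + 703.7·tan26.3° = 231.0 + 347.8 = 578.8 kN/m
FS = 578.8 / 228.5 = 2.533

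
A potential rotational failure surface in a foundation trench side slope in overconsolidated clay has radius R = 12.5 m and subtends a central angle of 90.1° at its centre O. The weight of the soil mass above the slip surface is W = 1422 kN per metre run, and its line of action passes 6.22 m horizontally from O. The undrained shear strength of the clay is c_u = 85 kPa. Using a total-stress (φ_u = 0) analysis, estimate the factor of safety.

Taking moments about the centre O, the resisting moment is provided by the undrained shear strength acting along the arc:
Arc length L_a = R·θ = 12.5·(90.1°·π/180) = 12.5·1.5725 = 19.66 m
M_R = c_u·L_a·R = 85·19.66·12.5 = 20885.3 kN·m/m
M_D = W·d = 1422·6.22 = 8844.8 kN·m/m
FS = M_R / M_D = 20885.3 / 8844.8 = 2.361

FS = 2.36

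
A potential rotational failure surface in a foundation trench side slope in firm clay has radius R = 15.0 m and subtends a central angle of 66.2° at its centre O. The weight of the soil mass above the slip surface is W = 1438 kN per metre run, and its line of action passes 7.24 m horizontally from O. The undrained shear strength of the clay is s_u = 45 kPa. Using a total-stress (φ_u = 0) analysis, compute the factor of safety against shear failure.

FS = 1.12

Taking moments about the centre O, the resisting moment is provided by the undrained shear strength acting along the arc:
Arc length L_a = R·θ = 15.0·(66.2°·π/180) = 15.0·1.1554 = 17.33 m
M_R = s_u·L_a·R = 45·17.33·15.0 = 11698.5 kN·m/m
M_D = W·d = 1438·7.24 = 10411.1 kN·m/m
FS = M_R / M_D = 11698.5 / 10411.1 = 1.124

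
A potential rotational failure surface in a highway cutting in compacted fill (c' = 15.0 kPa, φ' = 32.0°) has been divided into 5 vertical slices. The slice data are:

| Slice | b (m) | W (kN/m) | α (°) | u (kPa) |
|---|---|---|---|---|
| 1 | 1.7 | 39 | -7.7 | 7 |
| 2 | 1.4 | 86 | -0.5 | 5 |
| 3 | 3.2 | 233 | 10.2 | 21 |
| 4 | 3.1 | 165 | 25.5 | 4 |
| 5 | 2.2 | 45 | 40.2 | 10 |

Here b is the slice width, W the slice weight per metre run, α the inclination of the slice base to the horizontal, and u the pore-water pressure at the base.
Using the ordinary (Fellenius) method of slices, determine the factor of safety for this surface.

Ordinary method of slices: FS = Σ[c'·Δl_i + (W_i cosα_i − u_i·Δl_i)·tanφ'] / Σ W_i sinα_i, with Δl_i = b_i / cosα_i.
Slice 1: Δl = 1.7/cos(-7.7°) = 1.715 m; N'_1 = 39·cos(-7.7°) − 7·1.715 = 26.6; c'Δl = 25.73; W sinα = -5.2
Slice 2: Δl = 1.4/cos(-0.5°) = 1.400 m; N'_2 = 86·cos(-0.5°) − 5·1.400 = 79.0; c'Δl = 21.00; W sinα = -0.8
Slice 3: Δl = 3.2/cos10.2° = 3.251 m; N'_3 = 233·cos10.2° − 21·3.251 = 161.0; c'Δl = 48.77; W sinα = 41.3
Slice 4: Δl = 3.1/cos25.5° = 3.435 m; N'_4 = 165·cos25.5° − 4·3.435 = 135.2; c'Δl = 51.52; W sinα = 71.0
Slice 5: Δl = 2.2/cos40.2° = 2.880 m; N'_5 = 45·cos40.2° − 10·2.880 = 5.6; c'Δl = 43.21; W sinα = 29.0
Σc'Δl = 190.2 kN/m; ΣN' = 407.4 kN/m; ΣW sinα = 135.4 kN/m
Resisting = 190.2 + 407.4·tan32.0° = 190.2 + 254.6 = 444.8 kN/m
FS = 444.8 / 135.4 = 3.286

FS = 3.29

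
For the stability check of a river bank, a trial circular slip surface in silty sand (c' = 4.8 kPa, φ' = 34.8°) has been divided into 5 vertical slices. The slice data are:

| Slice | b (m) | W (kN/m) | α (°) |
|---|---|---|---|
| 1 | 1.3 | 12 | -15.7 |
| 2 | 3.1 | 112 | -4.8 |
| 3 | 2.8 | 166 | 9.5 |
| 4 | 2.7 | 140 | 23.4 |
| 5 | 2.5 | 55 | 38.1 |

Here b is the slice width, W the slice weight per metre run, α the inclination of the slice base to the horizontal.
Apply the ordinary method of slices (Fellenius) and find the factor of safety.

Ordinary method of slices: FS = Σ[c'·Δl_i + (W_i cosα_i)·tanφ'] / Σ W_i sinα_i, with Δl_i = b_i / cosα_i.
Slice 1: Δl = 1.3/cos(-15.7°) = 1.350 m; N'_1 = 12·cos(-15.7°) = 11.6; c'Δl = 6.48; W sinα = -3.2
Slice 2: Δl = 3.1/cos(-4.8°) = 3.111 m; N'_2 = 112·cos(-4.8°) = 111.6; c'Δl = 14.93; W sinα = -9.4
Slice 3: Δl = 2.8/cos9.5° = 2.839 m; N'_3 = 166·cos9.5° = 163.7; c'Δl = 13.63; W sinα = 27.4
Slice 4: Δl = 2.7/cos23.4° = 2.942 m; N'_4 = 140·cos23.4° = 128.5; c'Δl = 14.12; W sinα = 55.6
Slice 5: Δl = 2.5/cos38.1° = 3.177 m; N'_5 = 55·cos38.1° = 43.3; c'Δl = 15.25; W sinα = 33.9
Σc'Δl = 64.4 kN/m; ΣN' = 458.6 kN/m; ΣW sinα = 104.3 kN/m
Resisting = 64.4 + 458.6·tan34.8° = 64.4 + 318.8 = 383.2 kN/m
FS = 383.2 / 104.3 = 3.673

FS = 3.67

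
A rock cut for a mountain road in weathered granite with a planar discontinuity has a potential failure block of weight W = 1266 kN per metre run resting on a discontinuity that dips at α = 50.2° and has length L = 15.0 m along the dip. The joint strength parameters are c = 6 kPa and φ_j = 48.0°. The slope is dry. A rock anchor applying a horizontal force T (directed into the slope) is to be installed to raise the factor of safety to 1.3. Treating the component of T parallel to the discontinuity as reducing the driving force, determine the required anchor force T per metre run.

Resolving forces along and normal to the sliding plane, with the horizontal anchor force T adding T·sinα to the effective normal force and T·cosα acting up the plane against the driving force:
FS = [cL + (W cosα + T sinα) tanφ_j] / [W sinα − T cosα]
Without the anchor: N' = 810.4 kN/m, driving T_d = 972.6 kN/m, resisting R = 6·15.0 + 810.4·tan48.0° = 990.0 kN/m, FS = 1.02.
Setting FS = 1.3 and solving for T:
1.3·(972.6 − T cos50.2°) = 990.0 + T sin50.2°·tan48.0°
T·(sin50.2°·tan48.0° + 1.3·cos50.2°) = 1.3·972.6 − 990.0
T·(0.7683·1.1106 + 1.3·0.6401) = 1264.4 − 990.0 = 274.4
T·1.6854 = 274.4
T = 162.8 kN/m

T = 163 kN/m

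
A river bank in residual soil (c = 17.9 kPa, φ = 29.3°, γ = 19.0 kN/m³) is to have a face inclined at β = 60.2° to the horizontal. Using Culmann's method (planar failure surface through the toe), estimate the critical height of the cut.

Culmann's analysis gives the critical failure plane at α_cr = (β + φ)/2 = (60.2 + 29.3)/2 = 44.8°, and the critical height
H_c = (4c/γ) · sinβ cosφ / [1 − cos(β − φ)]
    = (4·17.9/19.0) · sin60.2°·cos29.3° / [1 − cos(30.9°)]
    = 3.768 · 0.8678·0.8721 / [1 − 0.8581]
    = 3.768 · 0.7568 / 0.1419
    = 20.09 m

H_c = 20.09 m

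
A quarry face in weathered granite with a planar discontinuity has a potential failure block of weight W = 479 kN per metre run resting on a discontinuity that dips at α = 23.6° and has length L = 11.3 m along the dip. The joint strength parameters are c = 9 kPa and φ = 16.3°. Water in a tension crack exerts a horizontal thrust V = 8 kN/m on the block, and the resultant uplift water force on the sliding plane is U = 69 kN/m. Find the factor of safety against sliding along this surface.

FS = 1.05

Resolving the block weight along and normal to the plane and applying the Mohr–Coulomb strength on the joint:
N' = W cosα − U − V sinα = 479·cos23.6° − 69 − 8·sin23.6° = 366.7 kN/m
Driving force T = W sinα + V cosα = 479·sin23.6° + 8·cos23.6° = 199.1 kN/m
Resisting force R = c·L + N'·tanφ = 9·11.3 + 366.7·tan16.3° = 101.7 + 107.2 = 208.9 kN/m
FS = R / T = 208.9 / 199.1 = 1.049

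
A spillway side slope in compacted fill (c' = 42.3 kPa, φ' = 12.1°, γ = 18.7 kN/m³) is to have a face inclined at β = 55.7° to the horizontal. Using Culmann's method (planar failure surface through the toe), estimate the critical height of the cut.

H_c = 26.50 m

Culmann's analysis gives the critical failure plane at α_cr = (β + φ')/2 = (55.7 + 12.1)/2 = 33.9°, and the critical height
H_c = (4c'/γ) · sinβ cosφ' / [1 − cos(β − φ')]
    = (4·42.3/18.7) · sin55.7°·cos12.1° / [1 − cos(43.6°)]
    = 9.048 · 0.8261·0.9778 / [1 − 0.7242]
    = 9.048 · 0.8077 / 0.2758
    = 26.50 m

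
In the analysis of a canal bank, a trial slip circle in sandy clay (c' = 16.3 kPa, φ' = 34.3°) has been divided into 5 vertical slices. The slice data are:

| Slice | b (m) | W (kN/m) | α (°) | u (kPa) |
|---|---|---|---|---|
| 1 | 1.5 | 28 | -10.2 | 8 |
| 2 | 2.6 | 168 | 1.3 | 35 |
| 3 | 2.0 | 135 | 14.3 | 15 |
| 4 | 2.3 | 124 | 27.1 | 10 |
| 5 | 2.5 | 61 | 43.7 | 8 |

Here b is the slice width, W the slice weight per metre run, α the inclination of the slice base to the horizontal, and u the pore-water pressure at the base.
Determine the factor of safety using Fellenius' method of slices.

Ordinary method of slices: FS = Σ[c'·Δl_i + (W_i cosα_i − u_i·Δl_i)·tanφ'] / Σ W_i sinα_i, with Δl_i = b_i / cosα_i.
Slice 1: Δl = 1.5/cos(-10.2°) = 1.524 m; N'_1 = 28·cos(-10.2°) − 8·1.524 = 15.4; c'Δl = 24.84; W sinα = -5.0
Slice 2: Δl = 2.6/cos1.3° = 2.601 m; N'_2 = 168·cos1.3° − 35·2.601 = 76.9; c'Δl = 42.39; W sinα = 3.8
Slice 3: Δl = 2.0/cos14.3° = 2.064 m; N'_3 = 135·cos14.3° − 15·2.064 = 99.9; c'Δl = 33.64; W sinα = 33.3
Slice 4: Δl = 2.3/cos27.1° = 2.584 m; N'_4 = 124·cos27.1° − 10·2.584 = 84.5; c'Δl = 42.11; W sinα = 56.5
Slice 5: Δl = 2.5/cos43.7° = 3.458 m; N'_5 = 61·cos43.7° − 8·3.458 = 16.4; c'Δl = 56.36; W sinα = 42.1
Σc'Δl = 199.4 kN/m; ΣN' = 293.1 kN/m; ΣW sinα = 130.8 kN/m
Resisting = 199.4 + 293.1·tan34.3° = 199.4 + 200.0 = 399.3 kN/m
FS = 399.3 / 130.8 = 3.052

FS = 3.05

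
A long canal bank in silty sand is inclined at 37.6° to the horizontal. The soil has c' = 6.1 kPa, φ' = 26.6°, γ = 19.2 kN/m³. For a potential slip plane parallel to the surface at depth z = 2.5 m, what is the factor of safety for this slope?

FS = 0.91

For an infinite slope with a slip plane parallel to the surface (no pore pressure): FS = [c' + γz cos²β tanφ'] / [γz sinβ cosβ].
γz = 19.2·2.5 = 48.00 kN/m²
Numerator = 6.1 + 48.00·cos²37.6°·tan26.6° = 6.1 + 48.00·0.6277·0.5008 = 21.188 kPa
Denominator = 48.00·sin37.6°·cos37.6° = 48.00·0.6101·0.7923 = 23.204 kPa
FS = 21.188 / 23.204 = 0.913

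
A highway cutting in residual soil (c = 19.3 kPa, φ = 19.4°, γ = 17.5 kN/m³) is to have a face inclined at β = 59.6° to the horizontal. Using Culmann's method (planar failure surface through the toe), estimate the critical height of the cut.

H_c = 15.19 m

Culmann's analysis gives the critical failure plane at α_cr = (β + φ)/2 = (59.6 + 19.4)/2 = 39.5°, and the critical height
H_c = (4c/γ) · sinβ cosφ / [1 − cos(β − φ)]
    = (4·19.3/17.5) · sin59.6°·cos19.4° / [1 − cos(40.2°)]
    = 4.411 · 0.8625·0.9432 / [1 − 0.7638]
    = 4.411 · 0.8135 / 0.2362
    = 15.19 m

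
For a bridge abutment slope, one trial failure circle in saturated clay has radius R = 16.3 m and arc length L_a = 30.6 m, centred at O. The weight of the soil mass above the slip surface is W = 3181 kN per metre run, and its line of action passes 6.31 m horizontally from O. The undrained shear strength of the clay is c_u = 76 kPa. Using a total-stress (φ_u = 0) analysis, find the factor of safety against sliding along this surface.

Taking moments about the centre O, the resisting moment is provided by the undrained shear strength acting along the arc:
M_R = c_u·L_a·R = 76·30.60·16.3 = 37907.3 kN·m/m
M_D = W·d = 3181·6.31 = 20072.1 kN·m/m
FS = M_R / M_D = 37907.3 / 20072.1 = 1.889

FS = 1.89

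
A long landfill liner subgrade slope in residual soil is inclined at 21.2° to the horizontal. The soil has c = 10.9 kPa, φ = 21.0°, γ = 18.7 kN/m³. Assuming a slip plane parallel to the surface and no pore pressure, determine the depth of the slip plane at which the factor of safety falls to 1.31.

z = 5.40 m

Setting FS = 1.31 in FS = [c + γz cos²β tanφ] / [γz sinβ cosβ] and solving for z:
z = c / [γ cosβ (FS·sinβ − cosβ·tanφ)]
  = 10.9 / [18.7·cos21.2°·(1.31·sin21.2° − cos21.2°·tan21.0°)]
  = 10.9 / [18.7·0.9323·(1.31·0.3616 − 0.9323·0.3839)]
  = 10.9 / 2.0197 = 5.397 m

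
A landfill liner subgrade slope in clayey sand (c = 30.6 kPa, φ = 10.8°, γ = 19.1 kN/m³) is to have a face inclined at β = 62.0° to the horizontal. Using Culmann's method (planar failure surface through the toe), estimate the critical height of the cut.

Culmann's analysis gives the critical failure plane at α_cr = (β + φ)/2 = (62.0 + 10.8)/2 = 36.4°, and the critical height
H_c = (4c/γ) · sinβ cosφ / [1 − cos(β − φ)]
    = (4·30.6/19.1) · sin62.0°·cos10.8° / [1 − cos(51.2°)]
    = 6.408 · 0.8829·0.9823 / [1 − 0.6266]
    = 6.408 · 0.8673 / 0.3734
    = 14.89 m

H_c = 14.89 m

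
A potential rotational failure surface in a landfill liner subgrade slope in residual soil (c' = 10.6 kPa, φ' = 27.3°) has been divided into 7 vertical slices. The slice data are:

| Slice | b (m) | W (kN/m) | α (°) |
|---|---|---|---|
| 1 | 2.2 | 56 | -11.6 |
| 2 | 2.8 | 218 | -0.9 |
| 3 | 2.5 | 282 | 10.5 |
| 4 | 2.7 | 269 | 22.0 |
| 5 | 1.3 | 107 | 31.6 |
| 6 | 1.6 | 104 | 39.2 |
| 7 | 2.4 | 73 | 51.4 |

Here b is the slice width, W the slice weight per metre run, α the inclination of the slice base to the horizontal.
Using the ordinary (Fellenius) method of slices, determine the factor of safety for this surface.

FS = 2.26

Ordinary method of slices: FS = Σ[c'·Δl_i + (W_i cosα_i)·tanφ'] / Σ W_i sinα_i, with Δl_i = b_i / cosα_i.
Slice 1: Δl = 2.2/cos(-11.6°) = 2.246 m; N'_1 = 56·cos(-11.6°) = 54.9; c'Δl = 23.81; W sinα = -11.3
Slice 2: Δl = 2.8/cos(-0.9°) = 2.800 m; N'_2 = 218·cos(-0.9°) = 218.0; c'Δl = 29.68; W sinα = -3.4
Slice 3: Δl = 2.5/cos10.5° = 2.543 m; N'_3 = 282·cos10.5° = 277.3; c'Δl = 26.95; W sinα = 51.4
Slice 4: Δl = 2.7/cos22.0° = 2.912 m; N'_4 = 269·cos22.0° = 249.4; c'Δl = 30.87; W sinα = 100.8
Slice 5: Δl = 1.3/cos31.6° = 1.526 m; N'_5 = 107·cos31.6° = 91.1; c'Δl = 16.18; W sinα = 56.1
Slice 6: Δl = 1.6/cos39.2° = 2.065 m; N'_6 = 104·cos39.2° = 80.6; c'Δl = 21.89; W sinα = 65.7
Slice 7: Δl = 2.4/cos51.4° = 3.847 m; N'_7 = 73·cos51.4° = 45.5; c'Δl = 40.78; W sinα = 57.1
Σc'Δl = 190.2 kN/m; ΣN' = 1016.8 kN/m; ΣW sinα = 316.3 kN/m
Resisting = 190.2 + 1016.8·tan27.3° = 190.2 + 524.8 = 715.0 kN/m
FS = 715.0 / 316.3 = 2.260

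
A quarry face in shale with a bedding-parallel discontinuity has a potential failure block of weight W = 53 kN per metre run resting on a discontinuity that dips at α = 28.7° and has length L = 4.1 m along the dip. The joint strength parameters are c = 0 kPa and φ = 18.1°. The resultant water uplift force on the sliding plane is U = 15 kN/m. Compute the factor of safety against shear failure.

Resolving the block weight along and normal to the plane and applying the Mohr–Coulomb strength on the joint:
N' = W cosα − U = 53·cos28.7° − 15 = 31.5 kN/m
Driving force T = W sinα = 53·sin28.7° = 25.5 kN/m
Resisting force R = c·L + N'·tanφ = 0·4.1 + 31.5·tan18.1° = 0.0 + 10.3 = 10.3 kN/m
FS = R / T = 10.3 / 25.5 = 0.404

FS = 0.40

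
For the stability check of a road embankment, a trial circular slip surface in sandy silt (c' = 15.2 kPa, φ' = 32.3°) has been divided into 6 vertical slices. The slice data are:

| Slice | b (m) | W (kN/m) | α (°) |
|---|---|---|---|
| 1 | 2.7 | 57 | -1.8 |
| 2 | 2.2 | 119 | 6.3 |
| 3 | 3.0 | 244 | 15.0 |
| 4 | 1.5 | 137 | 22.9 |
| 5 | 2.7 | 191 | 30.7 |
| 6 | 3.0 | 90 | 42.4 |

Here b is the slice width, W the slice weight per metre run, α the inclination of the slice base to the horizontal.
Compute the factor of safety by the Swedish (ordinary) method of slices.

FS = 2.59

Ordinary method of slices: FS = Σ[c'·Δl_i + (W_i cosα_i)·tanφ'] / Σ W_i sinα_i, with Δl_i = b_i / cosα_i.
Slice 1: Δl = 2.7/cos(-1.8°) = 2.701 m; N'_1 = 57·cos(-1.8°) = 57.0; c'Δl = 41.06; W sinα = -1.8
Slice 2: Δl = 2.2/cos6.3° = 2.213 m; N'_2 = 119·cos6.3° = 118.3; c'Δl = 33.64; W sinα = 13.1
Slice 3: Δl = 3.0/cos15.0° = 3.106 m; N'_3 = 244·cos15.0° = 235.7; c'Δl = 47.21; W sinα = 63.2
Slice 4: Δl = 1.5/cos22.9° = 1.628 m; N'_4 = 137·cos22.9° = 126.2; c'Δl = 24.75; W sinα = 53.3
Slice 5: Δl = 2.7/cos30.7° = 3.140 m; N'_5 = 191·cos30.7° = 164.2; c'Δl = 47.73; W sinα = 97.5
Slice 6: Δl = 3.0/cos42.4° = 4.063 m; N'_6 = 90·cos42.4° = 66.5; c'Δl = 61.75; W sinα = 60.7
Σc'Δl = 256.1 kN/m; ΣN' = 767.8 kN/m; ΣW sinα = 285.9 kN/m
Resisting = 256.1 + 767.8·tan32.3° = 256.1 + 485.4 = 741.5 kN/m
FS = 741.5 / 285.9 = 2.593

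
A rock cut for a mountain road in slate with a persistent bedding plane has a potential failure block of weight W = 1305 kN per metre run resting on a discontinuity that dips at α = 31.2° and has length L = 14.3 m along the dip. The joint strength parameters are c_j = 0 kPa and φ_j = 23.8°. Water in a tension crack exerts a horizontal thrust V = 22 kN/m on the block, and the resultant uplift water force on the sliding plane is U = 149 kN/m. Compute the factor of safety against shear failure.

FS = 0.61

Resolving the block weight along and normal to the plane and applying the Mohr–Coulomb strength on the joint:
N' = W cosα − U − V sinα = 1305·cos31.2° − 149 − 22·sin31.2° = 955.9 kN/m
Driving force T = W sinα + V cosα = 1305·sin31.2° + 22·cos31.2° = 694.8 kN/m
Resisting force R = c_j·L + N'·tanφ_j = 0·14.3 + 955.9·tan23.8° = 0.0 + 421.6 = 421.6 kN/m
FS = R / T = 421.6 / 694.8 = 0.607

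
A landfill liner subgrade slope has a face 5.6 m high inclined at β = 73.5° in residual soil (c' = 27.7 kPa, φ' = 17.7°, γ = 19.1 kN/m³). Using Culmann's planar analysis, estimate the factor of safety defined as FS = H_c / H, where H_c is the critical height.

H_c = (4c'/γ) · sinβ cosφ' / [1 − cos(β − φ')]
    = (4·27.7/19.1) · sin73.5°·cos17.7° / [1 − cos55.8°]
    = 5.801 · 0.9134 / 0.4379 = 12.10 m
FS = H_c / H = 12.10 / 5.6 = 2.161

FS = 2.16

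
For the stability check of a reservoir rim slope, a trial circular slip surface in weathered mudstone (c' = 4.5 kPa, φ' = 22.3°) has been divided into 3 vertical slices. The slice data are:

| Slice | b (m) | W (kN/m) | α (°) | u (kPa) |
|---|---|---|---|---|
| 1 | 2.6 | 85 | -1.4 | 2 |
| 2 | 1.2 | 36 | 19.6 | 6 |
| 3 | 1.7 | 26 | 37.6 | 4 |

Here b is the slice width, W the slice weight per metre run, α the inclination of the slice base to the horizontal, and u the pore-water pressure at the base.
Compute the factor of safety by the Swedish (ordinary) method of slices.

FS = 2.92

Ordinary method of slices: FS = Σ[c'·Δl_i + (W_i cosα_i − u_i·Δl_i)·tanφ'] / Σ W_i sinα_i, with Δl_i = b_i / cosα_i.
Slice 1: Δl = 2.6/cos(-1.4°) = 2.601 m; N'_1 = 85·cos(-1.4°) − 2·2.601 = 79.8; c'Δl = 11.70; W sinα = -2.1
Slice 2: Δl = 1.2/cos19.6° = 1.274 m; N'_2 = 36·cos19.6° − 6·1.274 = 26.3; c'Δl = 5.73; W sinα = 12.1
Slice 3: Δl = 1.7/cos37.6° = 2.146 m; N'_3 = 26·cos37.6° − 4·2.146 = 12.0; c'Δl = 9.66; W sinα = 15.9
Σc'Δl = 27.1 kN/m; ΣN' = 118.1 kN/m; ΣW sinα = 25.9 kN/m
Resisting = 27.1 + 118.1·tan22.3° = 27.1 + 48.4 = 75.5 kN/m
FS = 75.5 / 25.9 = 2.920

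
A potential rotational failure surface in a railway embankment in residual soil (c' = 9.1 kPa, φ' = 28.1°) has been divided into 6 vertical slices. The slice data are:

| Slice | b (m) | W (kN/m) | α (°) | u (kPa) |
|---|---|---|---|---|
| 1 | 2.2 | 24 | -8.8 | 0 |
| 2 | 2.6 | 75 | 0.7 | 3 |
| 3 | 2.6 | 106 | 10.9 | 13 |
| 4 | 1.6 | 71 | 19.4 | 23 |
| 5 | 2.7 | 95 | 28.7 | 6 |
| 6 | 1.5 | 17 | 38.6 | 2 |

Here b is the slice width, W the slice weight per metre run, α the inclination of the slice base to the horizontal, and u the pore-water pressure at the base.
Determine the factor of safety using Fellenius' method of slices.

FS = 2.77

Ordinary method of slices: FS = Σ[c'·Δl_i + (W_i cosα_i − u_i·Δl_i)·tanφ'] / Σ W_i sinα_i, with Δl_i = b_i / cosα_i.
Slice 1: Δl = 2.2/cos(-8.8°) = 2.226 m; N'_1 = 24·cos(-8.8°) − 0·2.226 = 23.7; c'Δl = 20.26; W sinα = -3.7
Slice 2: Δl = 2.6/cos0.7° = 2.600 m; N'_2 = 75·cos0.7° − 3·2.600 = 67.2; c'Δl = 23.66; W sinα = 0.9
Slice 3: Δl = 2.6/cos10.9° = 2.648 m; N'_3 = 106·cos10.9° − 13·2.648 = 69.7; c'Δl = 24.09; W sinα = 20.0
Slice 4: Δl = 1.6/cos19.4° = 1.696 m; N'_4 = 71·cos19.4° − 23·1.696 = 28.0; c'Δl = 15.44; W sinα = 23.6
Slice 5: Δl = 2.7/cos28.7° = 3.078 m; N'_5 = 95·cos28.7° − 6·3.078 = 64.9; c'Δl = 28.01; W sinα = 45.6
Slice 6: Δl = 1.5/cos38.6° = 1.919 m; N'_6 = 17·cos38.6° − 2·1.919 = 9.4; c'Δl = 17.47; W sinα = 10.6
Σc'Δl = 128.9 kN/m; ΣN' = 262.8 kN/m; ΣW sinα = 97.1 kN/m
Resisting = 128.9 + 262.8·tan28.1° = 128.9 + 140.3 = 269.3 kN/m
FS = 269.3 / 97.1 = 2.773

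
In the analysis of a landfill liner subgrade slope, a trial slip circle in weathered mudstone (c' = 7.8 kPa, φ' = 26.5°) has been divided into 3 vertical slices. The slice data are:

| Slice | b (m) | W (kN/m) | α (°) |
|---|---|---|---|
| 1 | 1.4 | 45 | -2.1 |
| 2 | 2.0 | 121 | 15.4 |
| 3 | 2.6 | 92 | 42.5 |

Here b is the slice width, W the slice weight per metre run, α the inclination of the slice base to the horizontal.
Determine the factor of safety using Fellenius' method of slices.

Ordinary method of slices: FS = Σ[c'·Δl_i + (W_i cosα_i)·tanφ'] / Σ W_i sinα_i, with Δl_i = b_i / cosα_i.
Slice 1: Δl = 1.4/cos(-2.1°) = 1.401 m; N'_1 = 45·cos(-2.1°) = 45.0; c'Δl = 10.93; W sinα = -1.6
Slice 2: Δl = 2.0/cos15.4° = 2.074 m; N'_2 = 121·cos15.4° = 116.7; c'Δl = 16.18; W sinα = 32.1
Slice 3: Δl = 2.6/cos42.5° = 3.526 m; N'_3 = 92·cos42.5° = 67.8; c'Δl = 27.51; W sinα = 62.2
Σc'Δl = 54.6 kN/m; ΣN' = 229.5 kN/m; ΣW sinα = 92.6 kN/m
Resisting = 54.6 + 229.5·tan26.5° = 54.6 + 114.4 = 169.0 kN/m
FS = 169.0 / 92.6 = 1.824

FS = 1.82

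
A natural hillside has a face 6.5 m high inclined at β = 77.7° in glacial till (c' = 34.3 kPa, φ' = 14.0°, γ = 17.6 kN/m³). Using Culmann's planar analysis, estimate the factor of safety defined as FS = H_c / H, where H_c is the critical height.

H_c = (4c'/γ) · sinβ cosφ' / [1 − cos(β − φ')]
    = (4·34.3/17.6) · sin77.7°·cos14.0° / [1 − cos63.7°]
    = 7.795 · 0.9480 / 0.5569 = 13.27 m
FS = H_c / H = 13.27 / 6.5 = 2.041

FS = 2.04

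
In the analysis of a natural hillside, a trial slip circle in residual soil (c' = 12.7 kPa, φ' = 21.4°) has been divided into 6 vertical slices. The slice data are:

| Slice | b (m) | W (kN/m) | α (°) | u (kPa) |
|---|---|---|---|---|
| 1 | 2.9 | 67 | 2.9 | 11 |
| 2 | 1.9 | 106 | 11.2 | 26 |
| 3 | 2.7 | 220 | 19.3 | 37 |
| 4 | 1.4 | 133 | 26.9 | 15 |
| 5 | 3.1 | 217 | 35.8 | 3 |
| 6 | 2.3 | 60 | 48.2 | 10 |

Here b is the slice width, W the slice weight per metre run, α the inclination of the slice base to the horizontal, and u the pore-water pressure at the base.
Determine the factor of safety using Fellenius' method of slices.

Ordinary method of slices: FS = Σ[c'·Δl_i + (W_i cosα_i − u_i·Δl_i)·tanφ'] / Σ W_i sinα_i, with Δl_i = b_i / cosα_i.
Slice 1: Δl = 2.9/cos2.9° = 2.904 m; N'_1 = 67·cos2.9° − 11·2.904 = 35.0; c'Δl = 36.88; W sinα = 3.4
Slice 2: Δl = 1.9/cos11.2° = 1.937 m; N'_2 = 106·cos11.2° − 26·1.937 = 53.6; c'Δl = 24.60; W sinα = 20.6
Slice 3: Δl = 2.7/cos19.3° = 2.861 m; N'_3 = 220·cos19.3° − 37·2.861 = 101.8; c'Δl = 36.33; W sinα = 72.7
Slice 4: Δl = 1.4/cos26.9° = 1.570 m; N'_4 = 133·cos26.9° − 15·1.570 = 95.1; c'Δl = 19.94; W sinα = 60.2
Slice 5: Δl = 3.1/cos35.8° = 3.822 m; N'_5 = 217·cos35.8° − 3·3.822 = 164.5; c'Δl = 48.54; W sinα = 126.9
Slice 6: Δl = 2.3/cos48.2° = 3.451 m; N'_6 = 60·cos48.2° − 10·3.451 = 5.5; c'Δl = 43.82; W sinα = 44.7
Σc'Δl = 210.1 kN/m; ΣN' = 455.5 kN/m; ΣW sinα = 328.5 kN/m
Resisting = 210.1 + 455.5·tan21.4° = 210.1 + 178.5 = 388.6 kN/m
FS = 388.6 / 328.5 = 1.183

FS = 1.18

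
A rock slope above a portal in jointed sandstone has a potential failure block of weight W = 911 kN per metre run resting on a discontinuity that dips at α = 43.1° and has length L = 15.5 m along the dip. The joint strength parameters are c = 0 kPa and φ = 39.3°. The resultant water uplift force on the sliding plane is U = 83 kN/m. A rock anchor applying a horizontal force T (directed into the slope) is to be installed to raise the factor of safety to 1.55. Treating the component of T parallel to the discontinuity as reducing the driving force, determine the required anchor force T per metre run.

T = 289 kN/m

Resolving forces along and normal to the sliding plane, with the horizontal anchor force T adding T·sinα to the effective normal force and T·cosα acting up the plane against the driving force:
FS = [cL + (W cosα − U + T sinα) tanφ] / [W sinα − T cosα]
Without the anchor: N' = 582.2 kN/m, driving T_d = 622.5 kN/m, resisting R = 0·15.5 + 582.2·tan39.3° = 476.5 kN/m, FS = 0.77.
Setting FS = 1.55 and solving for T:
1.55·(622.5 − T cos43.1°) = 476.5 + T sin43.1°·tan39.3°
T·(sin43.1°·tan39.3° + 1.55·cos43.1°) = 1.55·622.5 − 476.5
T·(0.6833·0.8185 + 1.55·0.7302) = 964.8 − 476.5 = 488.3
T·1.6910 = 488.3
T = 288.8 kN/m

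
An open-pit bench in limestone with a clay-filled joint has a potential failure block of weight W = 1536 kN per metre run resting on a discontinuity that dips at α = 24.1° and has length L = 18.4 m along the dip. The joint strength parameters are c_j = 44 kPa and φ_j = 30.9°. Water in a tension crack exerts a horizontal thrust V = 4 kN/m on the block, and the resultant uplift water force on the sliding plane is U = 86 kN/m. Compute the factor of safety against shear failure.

Resolving the block weight along and normal to the plane and applying the Mohr–Coulomb strength on the joint:
N' = W cosα − U − V sinα = 1536·cos24.1° − 86 − 4·sin24.1° = 1314.5 kN/m
Driving force T = W sinα + V cosα = 1536·sin24.1° + 4·cos24.1° = 630.8 kN/m
Resisting force R = c_j·L + N'·tanφ_j = 44·18.4 + 1314.5·tan30.9° = 809.6 + 786.7 = 1596.3 kN/m
FS = R / T = 1596.3 / 630.8 = 2.530

FS = 2.53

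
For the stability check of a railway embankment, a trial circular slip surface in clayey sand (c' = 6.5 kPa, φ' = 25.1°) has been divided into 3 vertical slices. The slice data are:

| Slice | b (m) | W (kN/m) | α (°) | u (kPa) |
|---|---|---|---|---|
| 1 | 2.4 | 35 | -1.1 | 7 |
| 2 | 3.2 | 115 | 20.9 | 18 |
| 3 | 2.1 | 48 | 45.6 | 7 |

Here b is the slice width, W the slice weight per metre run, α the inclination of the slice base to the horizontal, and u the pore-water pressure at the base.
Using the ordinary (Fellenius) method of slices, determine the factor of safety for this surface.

Ordinary method of slices: FS = Σ[c'·Δl_i + (W_i cosα_i − u_i·Δl_i)·tanφ'] / Σ W_i sinα_i, with Δl_i = b_i / cosα_i.
Slice 1: Δl = 2.4/cos(-1.1°) = 2.400 m; N'_1 = 35·cos(-1.1°) − 7·2.400 = 18.2; c'Δl = 15.60; W sinα = -0.7
Slice 2: Δl = 3.2/cos20.9° = 3.425 m; N'_2 = 115·cos20.9° − 18·3.425 = 45.8; c'Δl = 22.26; W sinα = 41.0
Slice 3: Δl = 2.1/cos45.6° = 3.001 m; N'_3 = 48·cos45.6° − 7·3.001 = 12.6; c'Δl = 19.51; W sinα = 34.3
Σc'Δl = 57.4 kN/m; ΣN' = 76.5 kN/m; ΣW sinα = 74.6 kN/m
Resisting = 57.4 + 76.5·tan25.1° = 57.4 + 35.9 = 93.2 kN/m
FS = 93.2 / 74.6 = 1.249

FS = 1.25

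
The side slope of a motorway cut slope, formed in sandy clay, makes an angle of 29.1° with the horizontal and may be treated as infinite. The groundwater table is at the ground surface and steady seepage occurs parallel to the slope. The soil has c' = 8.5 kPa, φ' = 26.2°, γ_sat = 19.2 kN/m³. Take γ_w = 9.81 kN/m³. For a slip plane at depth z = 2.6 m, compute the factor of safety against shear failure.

With seepage parallel to the slope and the water table at the surface, the effective normal stress on the slip plane uses the buoyant unit weight γ' = γ_sat − γ_w while the driving shear stress uses γ_sat:
FS = [c' + γ' z cos²β tanφ'] / [γ_sat z sinβ cosβ]
γ' = 19.2 − 9.81 = 9.39 kN/m³
Numerator = 8.5 + 9.39·2.6·cos²29.1°·tan26.2° = 8.5 + 9.39·2.6·0.7635·0.4921 = 17.672 kPa
Denominator = 19.2·2.6·sin29.1°·cos29.1° = 19.2·2.6·0.4863·0.8738 = 21.213 kPa
FS = 17.672 / 21.213 = 0.833

FS = 0.83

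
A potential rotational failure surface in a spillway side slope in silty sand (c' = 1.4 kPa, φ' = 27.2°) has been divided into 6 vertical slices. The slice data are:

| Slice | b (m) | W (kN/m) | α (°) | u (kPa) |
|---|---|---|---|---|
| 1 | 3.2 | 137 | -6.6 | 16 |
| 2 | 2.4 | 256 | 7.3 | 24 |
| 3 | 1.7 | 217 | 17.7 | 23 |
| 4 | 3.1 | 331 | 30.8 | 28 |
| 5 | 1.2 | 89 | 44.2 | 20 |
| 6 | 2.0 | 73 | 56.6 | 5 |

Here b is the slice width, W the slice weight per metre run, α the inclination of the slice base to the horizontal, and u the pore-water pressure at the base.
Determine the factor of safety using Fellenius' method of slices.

Ordinary method of slices: FS = Σ[c'·Δl_i + (W_i cosα_i − u_i·Δl_i)·tanφ'] / Σ W_i sinα_i, with Δl_i = b_i / cosα_i.
Slice 1: Δl = 3.2/cos(-6.6°) = 3.221 m; N'_1 = 137·cos(-6.6°) − 16·3.221 = 84.6; c'Δl = 4.51; W sinα = -15.7
Slice 2: Δl = 2.4/cos7.3° = 2.420 m; N'_2 = 256·cos7.3° − 24·2.420 = 195.9; c'Δl = 3.39; W sinα = 32.5
Slice 3: Δl = 1.7/cos17.7° = 1.784 m; N'_3 = 217·cos17.7° − 23·1.784 = 165.7; c'Δl = 2.50; W sinα = 66.0
Slice 4: Δl = 3.1/cos30.8° = 3.609 m; N'_4 = 331·cos30.8° − 28·3.609 = 183.3; c'Δl = 5.05; W sinα = 169.5
Slice 5: Δl = 1.2/cos44.2° = 1.674 m; N'_5 = 89·cos44.2° − 20·1.674 = 30.3; c'Δl = 2.34; W sinα = 62.0
Slice 6: Δl = 2.0/cos56.6° = 3.633 m; N'_6 = 73·cos56.6° − 5·3.633 = 22.0; c'Δl = 5.09; W sinα = 60.9
Σc'Δl = 22.9 kN/m; ΣN' = 681.7 kN/m; ΣW sinα = 375.2 kN/m
Resisting = 22.9 + 681.7·tan27.2° = 22.9 + 350.3 = 373.2 kN/m
FS = 373.2 / 375.2 = 0.995

FS = 0.99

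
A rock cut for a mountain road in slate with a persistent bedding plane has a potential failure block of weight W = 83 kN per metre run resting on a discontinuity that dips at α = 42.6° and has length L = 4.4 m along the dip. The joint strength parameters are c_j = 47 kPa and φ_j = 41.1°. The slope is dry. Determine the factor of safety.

FS = 4.63

Resolving the block weight along and normal to the plane and applying the Mohr–Coulomb strength on the joint:
N' = W cosα = 83·cos42.6° = 61.1 kN/m
Driving force T = W sinα = 83·sin42.6° = 56.2 kN/m
Resisting force R = c_j·L + N'·tanφ_j = 47·4.4 + 61.1·tan41.1° = 206.8 + 53.3 = 260.1 kN/m
FS = R / T = 260.1 / 56.2 = 4.630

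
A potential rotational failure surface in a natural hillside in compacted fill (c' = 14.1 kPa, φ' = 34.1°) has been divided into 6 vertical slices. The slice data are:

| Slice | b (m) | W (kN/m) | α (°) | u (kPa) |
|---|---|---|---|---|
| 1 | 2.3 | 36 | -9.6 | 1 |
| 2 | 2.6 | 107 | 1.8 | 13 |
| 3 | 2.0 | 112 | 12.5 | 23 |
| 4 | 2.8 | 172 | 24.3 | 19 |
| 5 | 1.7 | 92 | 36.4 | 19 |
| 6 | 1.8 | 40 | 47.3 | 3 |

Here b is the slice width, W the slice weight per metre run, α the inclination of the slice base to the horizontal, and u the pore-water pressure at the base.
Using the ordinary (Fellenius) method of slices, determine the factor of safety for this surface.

FS = 2.41

Ordinary method of slices: FS = Σ[c'·Δl_i + (W_i cosα_i − u_i·Δl_i)·tanφ'] / Σ W_i sinα_i, with Δl_i = b_i / cosα_i.
Slice 1: Δl = 2.3/cos(-9.6°) = 2.333 m; N'_1 = 36·cos(-9.6°) − 1·2.333 = 33.2; c'Δl = 32.89; W sinα = -6.0
Slice 2: Δl = 2.6/cos1.8° = 2.601 m; N'_2 = 107·cos1.8° − 13·2.601 = 73.1; c'Δl = 36.68; W sinα = 3.4
Slice 3: Δl = 2.0/cos12.5° = 2.049 m; N'_3 = 112·cos12.5° − 23·2.049 = 62.2; c'Δl = 28.88; W sinα = 24.2
Slice 4: Δl = 2.8/cos24.3° = 3.072 m; N'_4 = 172·cos24.3° − 19·3.072 = 98.4; c'Δl = 43.32; W sinα = 70.8
Slice 5: Δl = 1.7/cos36.4° = 2.112 m; N'_5 = 92·cos36.4° − 19·2.112 = 33.9; c'Δl = 29.78; W sinα = 54.6
Slice 6: Δl = 1.8/cos47.3° = 2.654 m; N'_6 = 40·cos47.3° − 3·2.654 = 19.2; c'Δl = 37.42; W sinα = 29.4
Σc'Δl = 209.0 kN/m; ΣN' = 320.0 kN/m; ΣW sinα = 176.4 kN/m
Resisting = 209.0 + 320.0·tan34.1° = 209.0 + 216.7 = 425.6 kN/m
FS = 425.6 / 176.4 = 2.413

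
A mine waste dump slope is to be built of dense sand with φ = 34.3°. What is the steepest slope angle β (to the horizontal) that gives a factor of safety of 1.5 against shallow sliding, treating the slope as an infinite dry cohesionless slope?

β = 24.5°

For an infinite dry cohesionless slope FS = tanφ/tanβ, so tanβ = tanφ / FS.
tanβ = tan34.3° / 1.5 = 0.6822 / 1.5 = 0.4548
β = arctan(0.4548) = 24.45°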